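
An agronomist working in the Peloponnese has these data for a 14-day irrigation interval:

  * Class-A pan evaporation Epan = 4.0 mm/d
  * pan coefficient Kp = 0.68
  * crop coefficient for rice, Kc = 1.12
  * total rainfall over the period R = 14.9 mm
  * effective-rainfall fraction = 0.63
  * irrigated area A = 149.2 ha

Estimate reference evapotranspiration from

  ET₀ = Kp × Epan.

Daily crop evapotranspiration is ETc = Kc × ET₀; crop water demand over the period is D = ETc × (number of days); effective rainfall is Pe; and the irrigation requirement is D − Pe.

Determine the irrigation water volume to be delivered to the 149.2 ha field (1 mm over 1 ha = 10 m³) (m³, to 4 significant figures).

49630 m³

ET₀ = 0.68 × 4.0 = 2.7200 mm/d
ETc = Kc × ET₀ = 1.12 × 2.7200 = 3.0464 mm/d
Crop demand D = ETc × 14 d = 3.0464 × 14 = 42.650 mm
Pe = 0.63 × 14.9 = 9.387 mm
D − Pe = 42.650 − 9.387 = 33.263 mm
Volume = 33.263 mm × 149.2 ha × 10 = 49628.4 m³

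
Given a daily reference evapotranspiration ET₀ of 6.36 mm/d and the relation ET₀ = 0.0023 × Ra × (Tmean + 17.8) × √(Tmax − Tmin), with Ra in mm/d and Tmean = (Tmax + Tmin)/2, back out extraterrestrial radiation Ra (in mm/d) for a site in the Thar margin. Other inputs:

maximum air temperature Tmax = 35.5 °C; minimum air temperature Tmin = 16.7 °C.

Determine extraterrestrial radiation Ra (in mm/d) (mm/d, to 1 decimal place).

14.5 mm/d

Tmean = 26.10 °C; √ΔT = 4.3359
Ra = ET₀ / [0.0023 × (Tmean+17.8) × √ΔT] = 6.36 / (0.0023 × 43.90 × 4.3359) = 14.527 mm/d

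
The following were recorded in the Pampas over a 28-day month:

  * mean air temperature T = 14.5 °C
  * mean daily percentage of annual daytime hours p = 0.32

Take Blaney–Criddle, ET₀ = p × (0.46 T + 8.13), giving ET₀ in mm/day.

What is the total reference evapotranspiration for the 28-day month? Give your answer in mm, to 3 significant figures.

133 mm

ET₀ = 0.32 × (0.46 × 14.5 + 8.13) = 0.32 × 14.800 = 4.7360 mm/d
Monthly total = 4.7360 × 28 = 132.608 mm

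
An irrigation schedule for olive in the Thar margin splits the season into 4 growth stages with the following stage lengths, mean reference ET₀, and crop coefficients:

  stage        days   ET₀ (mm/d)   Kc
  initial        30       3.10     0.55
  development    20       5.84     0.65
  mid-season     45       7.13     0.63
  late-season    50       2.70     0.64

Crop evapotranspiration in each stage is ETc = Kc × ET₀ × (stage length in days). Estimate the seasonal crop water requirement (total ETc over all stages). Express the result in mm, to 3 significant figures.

416 mm

initial: 0.55 × 3.10 × 30 = 51.15 mm
development: 0.65 × 5.84 × 20 = 75.92 mm
mid-season: 0.63 × 7.13 × 45 = 202.14 mm
late-season: 0.64 × 2.70 × 50 = 86.40 mm
Seasonal total = 415.61 mm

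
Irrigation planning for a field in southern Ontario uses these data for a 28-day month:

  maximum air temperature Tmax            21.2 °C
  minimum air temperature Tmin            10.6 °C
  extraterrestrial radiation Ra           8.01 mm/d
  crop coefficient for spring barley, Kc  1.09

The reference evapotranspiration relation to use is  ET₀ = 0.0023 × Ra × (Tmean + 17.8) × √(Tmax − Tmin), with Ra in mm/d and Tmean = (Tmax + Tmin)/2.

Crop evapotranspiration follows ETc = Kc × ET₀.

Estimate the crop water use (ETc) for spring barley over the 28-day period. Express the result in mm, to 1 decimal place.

Tmean = (21.2 + 10.6)/2 = 15.90 °C
ET₀ = 0.0023 × 8.01 × (15.90 + 17.8) × √10.6 = 0.0023 × 8.01 × 33.70 × 3.2558 = 2.0214 mm/d
ETc = Kc × ET₀ = 1.09 × 2.0214 = 2.2033 mm/d
Over 28 days: 2.2033 × 28 = 61.692 mm

61.7 mm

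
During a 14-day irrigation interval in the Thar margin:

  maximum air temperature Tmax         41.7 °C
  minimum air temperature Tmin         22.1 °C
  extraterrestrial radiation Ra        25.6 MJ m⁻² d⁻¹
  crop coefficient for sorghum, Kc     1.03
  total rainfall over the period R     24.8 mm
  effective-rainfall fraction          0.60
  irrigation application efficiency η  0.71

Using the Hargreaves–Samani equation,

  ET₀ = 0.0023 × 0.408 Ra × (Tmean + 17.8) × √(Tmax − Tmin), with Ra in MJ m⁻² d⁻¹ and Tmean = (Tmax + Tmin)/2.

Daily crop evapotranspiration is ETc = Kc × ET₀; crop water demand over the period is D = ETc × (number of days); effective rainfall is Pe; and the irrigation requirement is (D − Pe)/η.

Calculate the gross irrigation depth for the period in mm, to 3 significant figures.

86.4 mm

Tmean = (41.7 + 22.1)/2 = 31.90 °C
0.408 Ra = 0.408 × 25.6 = 10.4448 mm/d equivalent
ET₀ = 0.0023 × 10.4448 × (31.90 + 17.8) × √19.6 = 0.0023 × 10.4448 × 49.70 × 4.4272 = 5.2858 mm/d
ETc = Kc × ET₀ = 1.03 × 5.2858 = 5.4444 mm/d
Crop demand D = ETc × 14 d = 5.4444 × 14 = 76.222 mm
Pe = 0.60 × 24.8 = 14.880 mm
D − Pe = 76.222 − 14.880 = 61.342 mm
Gross irrigation = 61.342 / 0.71 = 86.397 mm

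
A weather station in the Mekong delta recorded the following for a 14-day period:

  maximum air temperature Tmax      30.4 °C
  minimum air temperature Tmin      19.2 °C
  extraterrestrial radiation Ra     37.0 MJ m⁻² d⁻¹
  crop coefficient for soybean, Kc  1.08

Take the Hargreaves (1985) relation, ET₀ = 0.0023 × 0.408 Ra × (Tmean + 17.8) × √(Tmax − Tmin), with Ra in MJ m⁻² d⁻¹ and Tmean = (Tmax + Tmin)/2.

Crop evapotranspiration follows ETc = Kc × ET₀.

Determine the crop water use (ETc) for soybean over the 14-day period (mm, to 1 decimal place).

74.8 mm

Tmean = (30.4 + 19.2)/2 = 24.80 °C
0.408 Ra = 0.408 × 37.0 = 15.0960 mm/d equivalent
ET₀ = 0.0023 × 15.0960 × (24.80 + 17.8) × √11.2 = 0.0023 × 15.0960 × 42.60 × 3.3466 = 4.9500 mm/d
ETc = Kc × ET₀ = 1.08 × 4.9500 = 5.3460 mm/d
Over 14 days: 5.3460 × 14 = 74.844 mm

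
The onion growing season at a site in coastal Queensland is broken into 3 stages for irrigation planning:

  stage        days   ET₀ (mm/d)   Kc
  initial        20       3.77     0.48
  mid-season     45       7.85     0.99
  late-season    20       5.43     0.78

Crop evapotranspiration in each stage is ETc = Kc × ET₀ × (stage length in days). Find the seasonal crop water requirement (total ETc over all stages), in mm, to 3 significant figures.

initial: 0.48 × 3.77 × 20 = 36.19 mm
mid-season: 0.99 × 7.85 × 45 = 349.72 mm
late-season: 0.78 × 5.43 × 20 = 84.71 mm
Seasonal total = 470.62 mm

471 mm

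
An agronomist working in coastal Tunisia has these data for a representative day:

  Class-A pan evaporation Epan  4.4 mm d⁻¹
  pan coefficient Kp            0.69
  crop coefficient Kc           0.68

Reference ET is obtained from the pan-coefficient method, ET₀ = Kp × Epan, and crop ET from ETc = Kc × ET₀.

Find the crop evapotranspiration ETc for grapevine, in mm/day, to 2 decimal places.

ET₀ = 0.69 × 4.4 = 3.0360 mm/d
ETc = Kc × ET₀ = 0.68 × 3.0360 = 2.0645 mm/d

2.06 mm/day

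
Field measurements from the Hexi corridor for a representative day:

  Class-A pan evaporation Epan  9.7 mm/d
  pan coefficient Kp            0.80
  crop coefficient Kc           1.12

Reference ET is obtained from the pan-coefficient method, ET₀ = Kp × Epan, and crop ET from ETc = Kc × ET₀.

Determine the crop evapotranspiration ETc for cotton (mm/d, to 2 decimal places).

ET₀ = 0.80 × 9.7 = 7.7600 mm/d
ETc = Kc × ET₀ = 1.12 × 7.7600 = 8.6912 mm/d

8.69 mm/d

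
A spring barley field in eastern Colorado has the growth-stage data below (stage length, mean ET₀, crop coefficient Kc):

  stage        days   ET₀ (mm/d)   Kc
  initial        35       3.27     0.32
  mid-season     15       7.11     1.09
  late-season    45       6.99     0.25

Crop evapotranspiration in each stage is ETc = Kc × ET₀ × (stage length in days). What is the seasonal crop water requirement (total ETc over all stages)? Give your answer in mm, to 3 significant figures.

initial: 0.32 × 3.27 × 35 = 36.62 mm
mid-season: 1.09 × 7.11 × 15 = 116.25 mm
late-season: 0.25 × 6.99 × 45 = 78.64 mm
Seasonal total = 231.51 mm

232 mm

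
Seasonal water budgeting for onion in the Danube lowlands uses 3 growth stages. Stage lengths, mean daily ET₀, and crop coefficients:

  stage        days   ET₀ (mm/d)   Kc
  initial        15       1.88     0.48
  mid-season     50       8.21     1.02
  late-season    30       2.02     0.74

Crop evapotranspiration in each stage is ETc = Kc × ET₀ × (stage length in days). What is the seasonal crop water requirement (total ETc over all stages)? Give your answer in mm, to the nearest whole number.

477 mm

initial: 0.48 × 1.88 × 15 = 13.54 mm
mid-season: 1.02 × 8.21 × 50 = 418.71 mm
late-season: 0.74 × 2.02 × 30 = 44.84 mm
Seasonal total = 477.09 mm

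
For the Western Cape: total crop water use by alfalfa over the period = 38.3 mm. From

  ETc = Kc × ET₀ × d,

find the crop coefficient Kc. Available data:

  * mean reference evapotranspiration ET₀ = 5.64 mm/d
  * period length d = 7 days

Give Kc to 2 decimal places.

0.97

ETc = Kc × ET₀ × d  ⇒  Kc = ETc / (ET₀ × d)
Kc = 38.3 / (5.64 × 7) = 38.3 / 39.48 = 0.9701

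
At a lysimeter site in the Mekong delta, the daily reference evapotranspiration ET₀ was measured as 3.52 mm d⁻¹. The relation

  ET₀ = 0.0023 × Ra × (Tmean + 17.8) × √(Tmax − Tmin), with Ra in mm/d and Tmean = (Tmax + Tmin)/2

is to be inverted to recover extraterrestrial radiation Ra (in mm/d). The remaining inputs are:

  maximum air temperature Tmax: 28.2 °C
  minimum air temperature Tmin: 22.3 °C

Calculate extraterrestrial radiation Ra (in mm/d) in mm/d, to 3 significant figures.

14.6 mm/d

Tmean = 25.25 °C; √ΔT = 2.4290
Ra = ET₀ / [0.0023 × (Tmean+17.8) × √ΔT] = 3.52 / (0.0023 × 43.05 × 2.4290) = 14.636 mm/d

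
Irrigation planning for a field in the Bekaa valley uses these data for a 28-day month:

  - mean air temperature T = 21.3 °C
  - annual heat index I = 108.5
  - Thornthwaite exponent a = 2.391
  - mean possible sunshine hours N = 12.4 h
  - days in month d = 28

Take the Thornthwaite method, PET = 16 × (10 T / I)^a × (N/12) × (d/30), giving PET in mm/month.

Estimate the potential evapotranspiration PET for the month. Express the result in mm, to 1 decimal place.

77.4 mm

10T/I = 10 × 21.3 / 108.5 = 1.9631
(10T/I)^a = 1.9631^2.391 = 5.0168
Uncorrected PET = 16 × 5.0168 = 80.269 mm
Correction = (N/12)(d/30) = (12.4/12)(28/30) = 0.9644
PET = 80.269 × 0.9644 = 77.411 mm/month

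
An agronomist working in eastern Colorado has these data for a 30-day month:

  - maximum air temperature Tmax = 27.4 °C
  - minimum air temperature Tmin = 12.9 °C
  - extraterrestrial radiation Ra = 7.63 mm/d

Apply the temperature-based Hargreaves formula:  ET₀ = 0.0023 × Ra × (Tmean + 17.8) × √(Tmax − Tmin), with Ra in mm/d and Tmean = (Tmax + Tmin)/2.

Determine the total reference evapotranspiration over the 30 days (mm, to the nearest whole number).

76 mm

Tmean = (27.4 + 12.9)/2 = 20.15 °C
ET₀ = 0.0023 × 7.63 × (20.15 + 17.8) × √14.5 = 0.0023 × 7.63 × 37.95 × 3.8079 = 2.5360 mm/d
Over 30 days: 2.5360 × 30 = 76.080 mm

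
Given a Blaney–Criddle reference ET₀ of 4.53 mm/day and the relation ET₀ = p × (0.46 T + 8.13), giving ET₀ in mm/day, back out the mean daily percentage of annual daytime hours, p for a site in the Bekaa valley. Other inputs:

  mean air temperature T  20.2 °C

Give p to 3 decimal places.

0.260

p = ET₀ / (0.46 T + 8.13) = 4.53 / (0.46 × 20.2 + 8.13) = 4.53 / 17.422 = 0.2600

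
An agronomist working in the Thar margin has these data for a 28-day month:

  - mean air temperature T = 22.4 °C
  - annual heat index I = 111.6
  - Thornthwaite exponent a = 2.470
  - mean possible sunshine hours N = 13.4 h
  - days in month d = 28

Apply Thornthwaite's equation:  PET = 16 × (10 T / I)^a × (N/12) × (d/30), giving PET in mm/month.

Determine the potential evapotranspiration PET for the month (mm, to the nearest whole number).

93 mm

10T/I = 10 × 22.4 / 111.6 = 2.0072
(10T/I)^a = 2.0072^2.470 = 5.5898
Uncorrected PET = 16 × 5.5898 = 89.437 mm
Correction = (N/12)(d/30) = (13.4/12)(28/30) = 1.0422
PET = 89.437 × 1.0422 = 93.211 mm/month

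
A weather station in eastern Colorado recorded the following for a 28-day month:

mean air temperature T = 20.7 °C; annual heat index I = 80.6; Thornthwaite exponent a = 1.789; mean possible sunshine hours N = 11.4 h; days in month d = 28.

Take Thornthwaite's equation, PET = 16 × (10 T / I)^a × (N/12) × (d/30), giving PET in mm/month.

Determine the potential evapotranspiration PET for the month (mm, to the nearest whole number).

10T/I = 10 × 20.7 / 80.6 = 2.5682
(10T/I)^a = 2.5682^1.789 = 5.4054
Uncorrected PET = 16 × 5.4054 = 86.486 mm
Correction = (N/12)(d/30) = (11.4/12)(28/30) = 0.8867
PET = 86.486 × 0.8867 = 76.687 mm/month

77 mm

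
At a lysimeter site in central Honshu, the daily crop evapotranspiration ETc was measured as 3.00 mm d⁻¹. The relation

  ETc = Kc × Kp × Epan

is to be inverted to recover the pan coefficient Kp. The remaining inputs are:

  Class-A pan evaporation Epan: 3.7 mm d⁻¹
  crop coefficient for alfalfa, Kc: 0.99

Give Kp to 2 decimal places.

ETc = Kc × Kp × Epan  ⇒  Kp = ETc / (Kc × Epan)
Kp = 3.00 / (0.99 × 3.7) = 3.00 / 3.663 = 0.8190

0.82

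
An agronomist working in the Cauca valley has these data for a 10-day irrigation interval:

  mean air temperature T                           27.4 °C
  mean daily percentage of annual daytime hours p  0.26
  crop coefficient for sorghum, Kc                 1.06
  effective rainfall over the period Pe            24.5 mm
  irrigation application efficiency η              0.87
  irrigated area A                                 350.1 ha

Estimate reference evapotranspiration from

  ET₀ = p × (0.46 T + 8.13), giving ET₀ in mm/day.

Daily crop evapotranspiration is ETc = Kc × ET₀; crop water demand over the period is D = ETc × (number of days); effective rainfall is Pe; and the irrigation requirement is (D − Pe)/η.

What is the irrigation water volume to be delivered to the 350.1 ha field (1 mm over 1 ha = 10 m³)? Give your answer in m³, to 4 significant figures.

ET₀ = 0.26 × (0.46 × 27.4 + 8.13) = 0.26 × 20.734 = 5.3908 mm/d
ETc = Kc × ET₀ = 1.06 × 5.3908 = 5.7142 mm/d
Crop demand D = ETc × 10 d = 5.7142 × 10 = 57.142 mm
D − Pe = 57.142 − 24.5 = 32.642 mm
Gross irrigation = 32.642 / 0.87 = 37.520 mm
Volume = 37.520 mm × 350.1 ha × 10 = 131357.5 m³

131400 m³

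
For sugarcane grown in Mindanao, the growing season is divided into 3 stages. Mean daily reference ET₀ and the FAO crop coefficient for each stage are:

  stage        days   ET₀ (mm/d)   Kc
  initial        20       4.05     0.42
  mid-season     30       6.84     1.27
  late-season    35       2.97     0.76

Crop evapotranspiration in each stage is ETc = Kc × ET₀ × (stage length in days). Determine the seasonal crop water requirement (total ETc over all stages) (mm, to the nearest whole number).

initial: 0.42 × 4.05 × 20 = 34.02 mm
mid-season: 1.27 × 6.84 × 30 = 260.60 mm
late-season: 0.76 × 2.97 × 35 = 79.00 mm
Seasonal total = 373.62 mm

374 mm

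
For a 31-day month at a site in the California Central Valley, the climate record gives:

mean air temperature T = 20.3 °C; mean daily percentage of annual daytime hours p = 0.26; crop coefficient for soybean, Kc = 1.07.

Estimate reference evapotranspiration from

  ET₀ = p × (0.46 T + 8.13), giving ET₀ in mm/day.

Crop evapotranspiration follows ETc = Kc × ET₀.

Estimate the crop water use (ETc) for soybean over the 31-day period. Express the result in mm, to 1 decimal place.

150.6 mm

ET₀ = 0.26 × (0.46 × 20.3 + 8.13) = 0.26 × 17.468 = 4.5417 mm/d
ETc = Kc × ET₀ = 1.07 × 4.5417 = 4.8596 mm/d
Over 31 days: 4.8596 × 31 = 150.648 mm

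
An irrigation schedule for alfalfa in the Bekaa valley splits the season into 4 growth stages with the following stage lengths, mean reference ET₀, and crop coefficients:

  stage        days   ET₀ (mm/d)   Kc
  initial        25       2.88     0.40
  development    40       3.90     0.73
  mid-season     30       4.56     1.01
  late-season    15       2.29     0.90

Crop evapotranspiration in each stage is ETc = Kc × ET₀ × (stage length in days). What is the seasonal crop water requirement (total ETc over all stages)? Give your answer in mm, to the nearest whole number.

initial: 0.40 × 2.88 × 25 = 28.80 mm
development: 0.73 × 3.90 × 40 = 113.88 mm
mid-season: 1.01 × 4.56 × 30 = 138.17 mm
late-season: 0.90 × 2.29 × 15 = 30.92 mm
Seasonal total = 311.77 mm

312 mm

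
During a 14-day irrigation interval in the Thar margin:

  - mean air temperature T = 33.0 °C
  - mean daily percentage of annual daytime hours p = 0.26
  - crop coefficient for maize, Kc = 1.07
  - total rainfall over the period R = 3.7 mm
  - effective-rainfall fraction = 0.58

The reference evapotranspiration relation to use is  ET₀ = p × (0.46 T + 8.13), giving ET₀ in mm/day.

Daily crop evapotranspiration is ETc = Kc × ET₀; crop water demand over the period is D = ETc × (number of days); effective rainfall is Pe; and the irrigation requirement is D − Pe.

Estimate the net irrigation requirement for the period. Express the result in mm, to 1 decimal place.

ET₀ = 0.26 × (0.46 × 33.0 + 8.13) = 0.26 × 23.310 = 6.0606 mm/d
ETc = Kc × ET₀ = 1.07 × 6.0606 = 6.4848 mm/d
Crop demand D = ETc × 14 d = 6.4848 × 14 = 90.787 mm
Pe = 0.58 × 3.7 = 2.146 mm
D − Pe = 90.787 − 2.146 = 88.641 mm

88.6 mm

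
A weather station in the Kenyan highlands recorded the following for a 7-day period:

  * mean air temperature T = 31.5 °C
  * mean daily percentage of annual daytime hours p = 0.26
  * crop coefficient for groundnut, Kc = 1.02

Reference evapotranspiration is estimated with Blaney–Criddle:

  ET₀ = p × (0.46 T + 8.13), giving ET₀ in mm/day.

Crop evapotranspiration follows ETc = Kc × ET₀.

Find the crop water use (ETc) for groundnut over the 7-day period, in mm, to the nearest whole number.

42 mm

ET₀ = 0.26 × (0.46 × 31.5 + 8.13) = 0.26 × 22.620 = 5.8812 mm/d
ETc = Kc × ET₀ = 1.02 × 5.8812 = 5.9988 mm/d
Over 7 days: 5.9988 × 7 = 41.992 mm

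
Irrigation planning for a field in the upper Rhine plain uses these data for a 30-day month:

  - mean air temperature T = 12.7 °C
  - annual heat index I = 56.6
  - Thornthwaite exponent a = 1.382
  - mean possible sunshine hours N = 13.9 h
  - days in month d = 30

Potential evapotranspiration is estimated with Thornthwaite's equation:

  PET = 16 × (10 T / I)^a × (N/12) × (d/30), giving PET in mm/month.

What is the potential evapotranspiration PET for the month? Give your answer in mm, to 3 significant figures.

10T/I = 10 × 12.7 / 56.6 = 2.2438
(10T/I)^a = 2.2438^1.382 = 3.0553
Uncorrected PET = 16 × 3.0553 = 48.885 mm
Correction = (N/12)(d/30) = (13.9/12)(30/30) = 1.1583
PET = 48.885 × 1.1583 = 56.623 mm/month

56.6 mm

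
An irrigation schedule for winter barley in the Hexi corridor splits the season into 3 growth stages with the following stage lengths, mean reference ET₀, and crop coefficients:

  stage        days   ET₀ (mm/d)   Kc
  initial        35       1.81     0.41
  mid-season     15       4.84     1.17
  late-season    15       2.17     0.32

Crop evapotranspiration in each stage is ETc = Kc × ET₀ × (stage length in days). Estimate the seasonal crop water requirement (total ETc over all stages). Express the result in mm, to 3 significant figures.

121 mm

initial: 0.41 × 1.81 × 35 = 25.97 mm
mid-season: 1.17 × 4.84 × 15 = 84.94 mm
late-season: 0.32 × 2.17 × 15 = 10.42 mm
Seasonal total = 121.33 mm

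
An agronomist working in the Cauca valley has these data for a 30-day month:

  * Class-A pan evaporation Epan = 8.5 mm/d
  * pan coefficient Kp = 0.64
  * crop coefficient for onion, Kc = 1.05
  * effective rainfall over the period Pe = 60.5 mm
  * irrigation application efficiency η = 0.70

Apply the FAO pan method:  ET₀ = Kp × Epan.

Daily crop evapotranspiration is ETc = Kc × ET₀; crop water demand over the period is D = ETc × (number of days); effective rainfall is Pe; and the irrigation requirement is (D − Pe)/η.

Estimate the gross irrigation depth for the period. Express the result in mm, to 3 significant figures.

158 mm

ET₀ = 0.64 × 8.5 = 5.4400 mm/d
ETc = Kc × ET₀ = 1.05 × 5.4400 = 5.7120 mm/d
Crop demand D = ETc × 30 d = 5.7120 × 30 = 171.360 mm
D − Pe = 171.360 − 60.5 = 110.860 mm
Gross irrigation = 110.860 / 0.70 = 158.371 mm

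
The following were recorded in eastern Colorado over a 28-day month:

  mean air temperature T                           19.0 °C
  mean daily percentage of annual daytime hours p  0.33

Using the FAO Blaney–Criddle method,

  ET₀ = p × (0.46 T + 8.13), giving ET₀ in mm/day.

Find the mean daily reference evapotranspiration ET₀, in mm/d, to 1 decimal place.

ET₀ = 0.33 × (0.46 × 19.0 + 8.13) = 0.33 × 16.870 = 5.5671 mm/d

5.6 mm/d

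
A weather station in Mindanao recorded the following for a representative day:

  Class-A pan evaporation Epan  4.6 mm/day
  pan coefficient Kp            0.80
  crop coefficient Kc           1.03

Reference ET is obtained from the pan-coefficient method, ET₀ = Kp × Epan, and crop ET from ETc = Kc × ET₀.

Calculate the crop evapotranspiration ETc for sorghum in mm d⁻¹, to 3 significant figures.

3.79 mm d⁻¹

ET₀ = 0.80 × 4.6 = 3.6800 mm/d
ETc = Kc × ET₀ = 1.03 × 3.6800 = 3.7904 mm/d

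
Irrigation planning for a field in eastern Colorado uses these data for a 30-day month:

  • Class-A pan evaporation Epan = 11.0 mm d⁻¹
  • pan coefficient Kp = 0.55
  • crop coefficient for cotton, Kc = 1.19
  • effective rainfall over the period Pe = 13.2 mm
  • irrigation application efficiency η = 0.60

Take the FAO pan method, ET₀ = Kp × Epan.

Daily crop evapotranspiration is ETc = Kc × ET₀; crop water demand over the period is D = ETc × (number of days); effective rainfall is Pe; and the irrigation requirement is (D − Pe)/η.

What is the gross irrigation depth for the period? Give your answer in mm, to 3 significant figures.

338 mm

ET₀ = 0.55 × 11.0 = 6.0500 mm/d
ETc = Kc × ET₀ = 1.19 × 6.0500 = 7.1995 mm/d
Crop demand D = ETc × 30 d = 7.1995 × 30 = 215.985 mm
D − Pe = 215.985 − 13.2 = 202.785 mm
Gross irrigation = 202.785 / 0.60 = 337.975 mm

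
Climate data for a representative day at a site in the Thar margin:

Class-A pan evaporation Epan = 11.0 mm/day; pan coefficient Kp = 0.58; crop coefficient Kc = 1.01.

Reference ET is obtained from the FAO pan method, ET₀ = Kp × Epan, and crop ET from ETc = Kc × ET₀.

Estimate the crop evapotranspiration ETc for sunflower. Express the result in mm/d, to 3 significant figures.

ET₀ = 0.58 × 11.0 = 6.3800 mm/d
ETc = Kc × ET₀ = 1.01 × 6.3800 = 6.4438 mm/d

6.44 mm/d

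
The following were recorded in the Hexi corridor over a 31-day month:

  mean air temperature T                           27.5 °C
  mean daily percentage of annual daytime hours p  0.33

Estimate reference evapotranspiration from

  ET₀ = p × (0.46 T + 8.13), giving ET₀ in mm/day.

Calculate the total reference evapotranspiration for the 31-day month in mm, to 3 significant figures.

213 mm

ET₀ = 0.33 × (0.46 × 27.5 + 8.13) = 0.33 × 20.780 = 6.8574 mm/d
Monthly total = 6.8574 × 31 = 212.579 mm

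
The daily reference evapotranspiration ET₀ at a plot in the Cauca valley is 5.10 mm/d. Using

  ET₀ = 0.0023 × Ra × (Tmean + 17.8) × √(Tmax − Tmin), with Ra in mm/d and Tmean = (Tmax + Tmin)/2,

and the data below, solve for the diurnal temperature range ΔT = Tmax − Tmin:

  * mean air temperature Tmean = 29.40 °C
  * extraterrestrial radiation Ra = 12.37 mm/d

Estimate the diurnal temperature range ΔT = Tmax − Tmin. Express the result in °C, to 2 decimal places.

14.42 °C

√ΔT = ET₀ / [0.0023 × Ra × (Tmean+17.8)] = 5.10 / (0.0023 × 12.37 × 47.20) = 3.7978
ΔT = 3.7978² = 14.423 °C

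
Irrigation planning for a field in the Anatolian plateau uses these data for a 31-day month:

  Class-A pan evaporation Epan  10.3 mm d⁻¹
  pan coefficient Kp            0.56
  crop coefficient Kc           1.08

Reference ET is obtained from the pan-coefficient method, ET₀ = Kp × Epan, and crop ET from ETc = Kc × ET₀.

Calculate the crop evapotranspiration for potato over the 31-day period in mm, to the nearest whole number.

ET₀ = 0.56 × 10.3 = 5.7680 mm/d
ETc = Kc × ET₀ = 1.08 × 5.7680 = 6.2294 mm/d
Over 31 days: 6.2294 × 31 = 193.111 mm

193 mm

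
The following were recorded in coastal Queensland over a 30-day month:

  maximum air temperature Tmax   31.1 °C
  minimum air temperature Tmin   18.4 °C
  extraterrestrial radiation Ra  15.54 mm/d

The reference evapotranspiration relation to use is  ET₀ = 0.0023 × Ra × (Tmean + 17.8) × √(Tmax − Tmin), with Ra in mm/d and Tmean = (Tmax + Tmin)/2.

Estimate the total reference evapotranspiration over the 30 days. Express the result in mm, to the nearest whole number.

163 mm

Tmean = (31.1 + 18.4)/2 = 24.75 °C
ET₀ = 0.0023 × 15.54 × (24.75 + 17.8) × √12.7 = 0.0023 × 15.54 × 42.55 × 3.5637 = 5.4198 mm/d
Over 30 days: 5.4198 × 30 = 162.594 mm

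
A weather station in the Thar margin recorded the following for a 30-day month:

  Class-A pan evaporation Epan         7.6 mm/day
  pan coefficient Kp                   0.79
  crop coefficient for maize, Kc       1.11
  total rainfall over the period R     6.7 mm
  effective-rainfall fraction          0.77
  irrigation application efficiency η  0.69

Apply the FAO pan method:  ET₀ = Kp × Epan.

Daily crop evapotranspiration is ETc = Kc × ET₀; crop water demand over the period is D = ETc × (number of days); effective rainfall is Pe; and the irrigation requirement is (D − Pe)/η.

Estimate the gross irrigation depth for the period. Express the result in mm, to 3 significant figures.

ET₀ = 0.79 × 7.6 = 6.0040 mm/d
ETc = Kc × ET₀ = 1.11 × 6.0040 = 6.6644 mm/d
Crop demand D = ETc × 30 d = 6.6644 × 30 = 199.932 mm
Pe = 0.77 × 6.7 = 5.159 mm
D − Pe = 199.932 − 5.159 = 194.773 mm
Gross irrigation = 194.773 / 0.69 = 282.280 mm

282 mm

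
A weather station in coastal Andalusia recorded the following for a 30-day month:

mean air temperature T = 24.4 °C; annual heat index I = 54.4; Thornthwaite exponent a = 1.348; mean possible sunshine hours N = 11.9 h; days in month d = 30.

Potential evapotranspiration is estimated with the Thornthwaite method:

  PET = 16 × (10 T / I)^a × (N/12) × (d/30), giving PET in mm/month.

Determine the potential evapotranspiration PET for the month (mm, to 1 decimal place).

10T/I = 10 × 24.4 / 54.4 = 4.4853
(10T/I)^a = 4.4853^1.348 = 7.5616
Uncorrected PET = 16 × 7.5616 = 120.986 mm
Correction = (N/12)(d/30) = (11.9/12)(30/30) = 0.9917
PET = 120.986 × 0.9917 = 119.982 mm/month

120.0 mm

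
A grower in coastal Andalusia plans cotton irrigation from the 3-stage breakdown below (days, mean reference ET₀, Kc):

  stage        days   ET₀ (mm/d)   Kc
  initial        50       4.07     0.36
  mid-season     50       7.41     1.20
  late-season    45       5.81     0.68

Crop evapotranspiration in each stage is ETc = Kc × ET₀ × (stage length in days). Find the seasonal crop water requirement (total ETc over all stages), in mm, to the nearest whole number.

initial: 0.36 × 4.07 × 50 = 73.26 mm
mid-season: 1.20 × 7.41 × 50 = 444.60 mm
late-season: 0.68 × 5.81 × 45 = 177.79 mm
Seasonal total = 695.65 mm

696 mm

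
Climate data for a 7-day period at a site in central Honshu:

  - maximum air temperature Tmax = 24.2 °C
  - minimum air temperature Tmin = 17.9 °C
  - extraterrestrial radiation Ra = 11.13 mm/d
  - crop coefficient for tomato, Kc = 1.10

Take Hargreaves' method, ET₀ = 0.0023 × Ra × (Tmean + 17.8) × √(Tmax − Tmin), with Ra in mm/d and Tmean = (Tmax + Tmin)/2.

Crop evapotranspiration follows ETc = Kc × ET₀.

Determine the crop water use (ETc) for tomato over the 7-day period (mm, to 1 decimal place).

19.2 mm

Tmean = (24.2 + 17.9)/2 = 21.05 °C
ET₀ = 0.0023 × 11.13 × (21.05 + 17.8) × √6.3 = 0.0023 × 11.13 × 38.85 × 2.5100 = 2.4962 mm/d
ETc = Kc × ET₀ = 1.10 × 2.4962 = 2.7458 mm/d
Over 7 days: 2.7458 × 7 = 19.221 mm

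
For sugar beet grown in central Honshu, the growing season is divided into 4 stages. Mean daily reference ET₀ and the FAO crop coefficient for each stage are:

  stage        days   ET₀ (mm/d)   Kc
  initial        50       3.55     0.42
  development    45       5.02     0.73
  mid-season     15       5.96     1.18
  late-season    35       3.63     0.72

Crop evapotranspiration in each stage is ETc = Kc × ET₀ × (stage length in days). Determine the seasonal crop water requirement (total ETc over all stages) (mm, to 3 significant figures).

436 mm

initial: 0.42 × 3.55 × 50 = 74.55 mm
development: 0.73 × 5.02 × 45 = 164.91 mm
mid-season: 1.18 × 5.96 × 15 = 105.49 mm
late-season: 0.72 × 3.63 × 35 = 91.48 mm
Seasonal total = 436.43 mm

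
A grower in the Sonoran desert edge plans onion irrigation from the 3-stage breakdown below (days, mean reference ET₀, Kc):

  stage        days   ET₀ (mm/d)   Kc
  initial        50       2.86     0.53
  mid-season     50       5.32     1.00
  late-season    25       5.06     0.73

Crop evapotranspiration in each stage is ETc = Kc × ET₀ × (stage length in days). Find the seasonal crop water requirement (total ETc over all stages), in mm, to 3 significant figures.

initial: 0.53 × 2.86 × 50 = 75.79 mm
mid-season: 1.00 × 5.32 × 50 = 266.00 mm
late-season: 0.73 × 5.06 × 25 = 92.35 mm
Seasonal total = 434.14 mm

434 mm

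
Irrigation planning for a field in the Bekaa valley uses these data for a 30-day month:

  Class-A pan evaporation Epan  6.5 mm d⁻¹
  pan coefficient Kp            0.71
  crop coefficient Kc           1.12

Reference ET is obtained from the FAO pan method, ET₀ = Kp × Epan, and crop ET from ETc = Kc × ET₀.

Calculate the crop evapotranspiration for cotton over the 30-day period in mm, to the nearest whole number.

155 mm

ET₀ = 0.71 × 6.5 = 4.6150 mm/d
ETc = Kc × ET₀ = 1.12 × 4.6150 = 5.1688 mm/d
Over 30 days: 5.1688 × 30 = 155.064 mm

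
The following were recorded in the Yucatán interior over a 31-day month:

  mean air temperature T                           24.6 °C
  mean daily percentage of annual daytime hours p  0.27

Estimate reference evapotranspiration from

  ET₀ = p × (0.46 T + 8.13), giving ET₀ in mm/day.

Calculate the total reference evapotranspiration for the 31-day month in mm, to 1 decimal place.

ET₀ = 0.27 × (0.46 × 24.6 + 8.13) = 0.27 × 19.446 = 5.2504 mm/d
Monthly total = 5.2504 × 31 = 162.762 mm

162.8 mm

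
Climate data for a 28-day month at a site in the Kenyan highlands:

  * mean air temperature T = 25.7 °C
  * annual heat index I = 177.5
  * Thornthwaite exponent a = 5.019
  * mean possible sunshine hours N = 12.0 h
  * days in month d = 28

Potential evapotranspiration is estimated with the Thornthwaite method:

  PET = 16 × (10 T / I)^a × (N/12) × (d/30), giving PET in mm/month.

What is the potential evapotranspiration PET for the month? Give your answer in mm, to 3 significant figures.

95.7 mm

10T/I = 10 × 25.7 / 177.5 = 1.4479
(10T/I)^a = 1.4479^5.019 = 6.4084
Uncorrected PET = 16 × 6.4084 = 102.534 mm
Correction = (N/12)(d/30) = (12.0/12)(28/30) = 0.9333
PET = 102.534 × 0.9333 = 95.695 mm/month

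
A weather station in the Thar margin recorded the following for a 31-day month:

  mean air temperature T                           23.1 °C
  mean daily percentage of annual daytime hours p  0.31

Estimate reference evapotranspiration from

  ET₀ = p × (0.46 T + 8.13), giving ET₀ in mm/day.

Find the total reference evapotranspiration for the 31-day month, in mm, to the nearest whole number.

180 mm

ET₀ = 0.31 × (0.46 × 23.1 + 8.13) = 0.31 × 18.756 = 5.8144 mm/d
Monthly total = 5.8144 × 31 = 180.246 mm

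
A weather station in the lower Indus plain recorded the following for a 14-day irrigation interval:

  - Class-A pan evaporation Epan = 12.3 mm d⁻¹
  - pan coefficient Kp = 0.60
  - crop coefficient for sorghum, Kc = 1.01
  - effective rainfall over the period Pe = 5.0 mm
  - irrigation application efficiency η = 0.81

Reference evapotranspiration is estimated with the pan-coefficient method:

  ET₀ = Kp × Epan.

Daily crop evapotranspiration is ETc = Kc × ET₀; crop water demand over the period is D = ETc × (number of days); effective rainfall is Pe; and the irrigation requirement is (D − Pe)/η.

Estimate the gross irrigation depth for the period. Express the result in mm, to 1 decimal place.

ET₀ = 0.60 × 12.3 = 7.3800 mm/d
ETc = Kc × ET₀ = 1.01 × 7.3800 = 7.4538 mm/d
Crop demand D = ETc × 14 d = 7.4538 × 14 = 104.353 mm
D − Pe = 104.353 − 5.0 = 99.353 mm
Gross irrigation = 99.353 / 0.81 = 122.658 mm

122.7 mm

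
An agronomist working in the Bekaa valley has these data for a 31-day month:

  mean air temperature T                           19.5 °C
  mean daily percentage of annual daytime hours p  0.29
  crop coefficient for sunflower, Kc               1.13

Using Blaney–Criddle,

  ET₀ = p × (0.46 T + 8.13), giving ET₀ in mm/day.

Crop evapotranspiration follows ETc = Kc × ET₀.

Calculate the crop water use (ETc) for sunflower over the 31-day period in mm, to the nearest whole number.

ET₀ = 0.29 × (0.46 × 19.5 + 8.13) = 0.29 × 17.100 = 4.9590 mm/d
ETc = Kc × ET₀ = 1.13 × 4.9590 = 5.6037 mm/d
Over 31 days: 5.6037 × 31 = 173.715 mm

174 mm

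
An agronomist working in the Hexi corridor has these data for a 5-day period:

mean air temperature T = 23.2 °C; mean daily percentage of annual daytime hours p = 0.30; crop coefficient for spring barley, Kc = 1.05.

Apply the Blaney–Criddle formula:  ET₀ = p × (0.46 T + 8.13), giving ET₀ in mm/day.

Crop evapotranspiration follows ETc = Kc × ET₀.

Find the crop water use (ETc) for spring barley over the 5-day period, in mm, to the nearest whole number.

ET₀ = 0.30 × (0.46 × 23.2 + 8.13) = 0.30 × 18.802 = 5.6406 mm/d
ETc = Kc × ET₀ = 1.05 × 5.6406 = 5.9226 mm/d
Over 5 days: 5.9226 × 5 = 29.613 mm

30 mm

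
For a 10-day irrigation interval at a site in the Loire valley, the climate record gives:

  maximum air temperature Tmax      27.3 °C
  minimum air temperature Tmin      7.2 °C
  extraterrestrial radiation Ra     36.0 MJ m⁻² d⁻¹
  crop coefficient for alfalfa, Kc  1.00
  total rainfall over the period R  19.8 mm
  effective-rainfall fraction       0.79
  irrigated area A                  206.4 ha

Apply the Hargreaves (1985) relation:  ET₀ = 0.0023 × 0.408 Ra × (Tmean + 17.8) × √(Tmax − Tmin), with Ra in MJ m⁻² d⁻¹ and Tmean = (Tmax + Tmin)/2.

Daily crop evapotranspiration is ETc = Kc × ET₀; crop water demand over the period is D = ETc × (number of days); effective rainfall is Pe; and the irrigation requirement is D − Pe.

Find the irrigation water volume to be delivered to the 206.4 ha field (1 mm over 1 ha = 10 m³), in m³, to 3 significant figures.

77300 m³

Tmean = (27.3 + 7.2)/2 = 17.25 °C
0.408 Ra = 0.408 × 36.0 = 14.6880 mm/d equivalent
ET₀ = 0.0023 × 14.6880 × (17.25 + 17.8) × √20.1 = 0.0023 × 14.6880 × 35.05 × 4.4833 = 5.3086 mm/d
ETc = Kc × ET₀ = 1.00 × 5.3086 = 5.3086 mm/d
Crop demand D = ETc × 10 d = 5.3086 × 10 = 53.086 mm
Pe = 0.79 × 19.8 = 15.642 mm
D − Pe = 53.086 − 15.642 = 37.444 mm
Volume = 37.444 mm × 206.4 ha × 10 = 77284.4 m³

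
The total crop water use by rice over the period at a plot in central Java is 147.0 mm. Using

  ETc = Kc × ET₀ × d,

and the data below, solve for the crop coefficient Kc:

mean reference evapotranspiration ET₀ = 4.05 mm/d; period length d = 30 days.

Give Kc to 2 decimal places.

1.21

ETc = Kc × ET₀ × d  ⇒  Kc = ETc / (ET₀ × d)
Kc = 147.0 / (4.05 × 30) = 147.0 / 121.50 = 1.2099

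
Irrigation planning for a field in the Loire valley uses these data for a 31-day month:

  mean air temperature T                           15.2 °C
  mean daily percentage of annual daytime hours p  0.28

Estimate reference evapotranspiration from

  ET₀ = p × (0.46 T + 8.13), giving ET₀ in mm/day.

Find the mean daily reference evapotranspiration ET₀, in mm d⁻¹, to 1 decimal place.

4.2 mm d⁻¹

ET₀ = 0.28 × (0.46 × 15.2 + 8.13) = 0.28 × 15.122 = 4.2342 mm/d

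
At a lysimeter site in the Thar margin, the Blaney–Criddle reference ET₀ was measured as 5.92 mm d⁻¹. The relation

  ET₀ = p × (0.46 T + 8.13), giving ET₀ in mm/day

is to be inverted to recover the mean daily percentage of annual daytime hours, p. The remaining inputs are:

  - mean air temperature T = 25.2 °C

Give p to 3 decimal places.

0.300

p = ET₀ / (0.46 T + 8.13) = 5.92 / (0.46 × 25.2 + 8.13) = 5.92 / 19.722 = 0.3002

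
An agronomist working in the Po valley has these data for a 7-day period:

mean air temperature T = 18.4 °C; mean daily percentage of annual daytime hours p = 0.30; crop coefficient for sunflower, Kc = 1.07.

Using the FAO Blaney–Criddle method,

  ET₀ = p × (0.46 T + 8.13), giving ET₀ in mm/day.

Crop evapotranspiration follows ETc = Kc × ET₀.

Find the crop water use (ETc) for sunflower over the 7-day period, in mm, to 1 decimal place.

37.3 mm

ET₀ = 0.30 × (0.46 × 18.4 + 8.13) = 0.30 × 16.594 = 4.9782 mm/d
ETc = Kc × ET₀ = 1.07 × 4.9782 = 5.3267 mm/d
Over 7 days: 5.3267 × 7 = 37.287 mm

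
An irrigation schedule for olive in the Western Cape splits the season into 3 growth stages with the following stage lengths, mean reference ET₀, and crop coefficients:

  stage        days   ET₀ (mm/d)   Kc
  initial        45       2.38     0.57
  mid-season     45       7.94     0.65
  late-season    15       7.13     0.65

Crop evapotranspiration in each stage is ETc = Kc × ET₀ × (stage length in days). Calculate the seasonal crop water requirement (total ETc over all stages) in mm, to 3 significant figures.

363 mm

initial: 0.57 × 2.38 × 45 = 61.05 mm
mid-season: 0.65 × 7.94 × 45 = 232.25 mm
late-season: 0.65 × 7.13 × 15 = 69.52 mm
Seasonal total = 362.82 mm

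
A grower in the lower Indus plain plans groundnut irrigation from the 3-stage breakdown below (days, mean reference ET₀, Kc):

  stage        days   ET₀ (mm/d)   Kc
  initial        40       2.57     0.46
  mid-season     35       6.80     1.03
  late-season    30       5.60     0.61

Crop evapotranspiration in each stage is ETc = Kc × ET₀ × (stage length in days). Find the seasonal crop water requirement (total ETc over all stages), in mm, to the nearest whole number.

initial: 0.46 × 2.57 × 40 = 47.29 mm
mid-season: 1.03 × 6.80 × 35 = 245.14 mm
late-season: 0.61 × 5.60 × 30 = 102.48 mm
Seasonal total = 394.91 mm

395 mm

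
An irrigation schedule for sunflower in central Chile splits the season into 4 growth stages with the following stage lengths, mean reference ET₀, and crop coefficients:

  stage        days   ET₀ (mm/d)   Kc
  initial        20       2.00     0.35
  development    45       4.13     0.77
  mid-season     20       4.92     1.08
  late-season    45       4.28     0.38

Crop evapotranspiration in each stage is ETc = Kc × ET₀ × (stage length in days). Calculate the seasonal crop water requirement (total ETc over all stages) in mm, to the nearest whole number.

337 mm

initial: 0.35 × 2.00 × 20 = 14.00 mm
development: 0.77 × 4.13 × 45 = 143.10 mm
mid-season: 1.08 × 4.92 × 20 = 106.27 mm
late-season: 0.38 × 4.28 × 45 = 73.19 mm
Seasonal total = 336.56 mm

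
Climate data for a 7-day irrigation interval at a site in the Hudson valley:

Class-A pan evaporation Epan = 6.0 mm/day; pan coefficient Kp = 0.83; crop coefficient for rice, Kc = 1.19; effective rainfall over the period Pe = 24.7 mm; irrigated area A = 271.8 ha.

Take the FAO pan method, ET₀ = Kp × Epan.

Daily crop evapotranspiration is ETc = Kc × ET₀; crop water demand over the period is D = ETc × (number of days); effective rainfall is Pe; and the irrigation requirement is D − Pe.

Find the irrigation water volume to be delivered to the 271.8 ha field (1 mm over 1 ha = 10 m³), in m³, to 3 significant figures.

45600 m³

ET₀ = 0.83 × 6.0 = 4.9800 mm/d
ETc = Kc × ET₀ = 1.19 × 4.9800 = 5.9262 mm/d
Crop demand D = ETc × 7 d = 5.9262 × 7 = 41.483 mm
D − Pe = 41.483 − 24.7 = 16.783 mm
Volume = 16.783 mm × 271.8 ha × 10 = 45616.2 m³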